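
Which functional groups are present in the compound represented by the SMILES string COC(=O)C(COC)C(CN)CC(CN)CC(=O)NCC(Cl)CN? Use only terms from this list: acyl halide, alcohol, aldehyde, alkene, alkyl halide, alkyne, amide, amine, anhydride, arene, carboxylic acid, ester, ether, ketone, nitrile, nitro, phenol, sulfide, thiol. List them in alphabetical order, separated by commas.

alkyl halide, amide, amine, ester, ether

CH3O–C(=O)–: carbonyl C bonded to C and to –OCH3 → ester (not ketone + ether).
pendant –CH2OCH3: C–O–C linkage → ether.
pendant –CH2NH2: N on sp³ C, no adjacent C=O → amine.
pendant –CH2NH2: N on sp³ C, no adjacent C=O → amine.
–C(=O)–N– linkage → amide (the N is not an amine).
halogen on an sp³ carbon → alkyl halide.
–NH2 on an sp³ carbon with no adjacent C=O → amine.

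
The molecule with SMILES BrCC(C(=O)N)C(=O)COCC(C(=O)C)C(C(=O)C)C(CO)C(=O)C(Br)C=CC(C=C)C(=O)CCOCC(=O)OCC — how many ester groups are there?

1

Working along the chain:
  BrCH2: halogen on an sp³ carbon → alkyl halide.
  CH(CONH2): pendant –CONH2: carbonyl C bonded to C and N → amide.
  CO: –C(=O)– with carbon on both sides → ketone.
  CH2OCH2: C–O–C with sp³ carbons on both sides and no adjacent C=O → ether.
  CH(COCH3): pendant –COCH3: carbonyl C bonded to two carbons → ketone.
  CH(COCH3): pendant –COCH3: carbonyl C bonded to two carbons → ketone.
  CH(CH2OH): pendant –CH2OH on an sp³ backbone C → alcohol.
  CO: –C(=O)– with carbon on both sides → ketone.
  CH(Br): halogen on an sp³ carbon → alkyl halide.
  CH=CH: C=C double bond → alkene.
  CH(CH=CH2): pendant –CH=CH2: C=C double bond → alkene.
  CO: –C(=O)– with carbon on both sides → ketone.
  CH2OCH2: C–O–C with sp³ carbons on both sides and no adjacent C=O → ether.
  COOCH2CH3: –C(=O)OCH2CH3: carbonyl C bonded to C and to –OEt → ester.
Ester appears at: COOCH2CH3 → 1.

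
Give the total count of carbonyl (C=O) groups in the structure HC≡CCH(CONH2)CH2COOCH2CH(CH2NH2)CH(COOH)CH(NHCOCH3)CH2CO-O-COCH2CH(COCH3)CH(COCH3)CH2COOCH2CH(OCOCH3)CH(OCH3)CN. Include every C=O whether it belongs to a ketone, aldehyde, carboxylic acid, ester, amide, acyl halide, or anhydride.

CH(CONH2): amide, 1 C=O (running total 1).
CH2COOCH2: ester, 1 C=O (running total 2).
CH(COOH): carboxylic acid, 1 C=O (running total 3).
CH(NHCOCH3): amide, 1 C=O (running total 4).
CH2CO-O-COCH2: anhydride, 2 C=O (running total 6).
CH(COCH3): ketone, 1 C=O (running total 7).
CH(COCH3): ketone, 1 C=O (running total 8).
CH2COOCH2: ester, 1 C=O (running total 9).
CH(OCOCH3): ester, 1 C=O (running total 10).

10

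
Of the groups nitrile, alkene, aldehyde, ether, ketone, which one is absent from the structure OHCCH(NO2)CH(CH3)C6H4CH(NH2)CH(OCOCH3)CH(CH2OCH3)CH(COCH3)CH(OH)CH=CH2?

ketone: present (CH(COCH3) — pendant –COCH3: carbonyl C bonded to two carbons → ketone).
aldehyde: present (OHC — terminal –CHO: carbonyl C bonded to H and C → aldehyde).
ether: present (CH(CH2OCH3) — pendant –CH2OCH3: C–O–C linkage → ether).
alkene: present (CH=CH2 — C=C double bond → alkene).
nitrile: no segment matches this pattern.

nitrile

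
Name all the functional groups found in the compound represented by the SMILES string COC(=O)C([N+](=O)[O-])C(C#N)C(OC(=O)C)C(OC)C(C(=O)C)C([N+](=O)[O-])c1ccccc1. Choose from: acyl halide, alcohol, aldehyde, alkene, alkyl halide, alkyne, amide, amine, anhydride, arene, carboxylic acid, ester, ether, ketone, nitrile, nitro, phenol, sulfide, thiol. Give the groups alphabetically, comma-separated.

Taking each segment in turn:
  CH3OOC: CH3O–C(=O)–: carbonyl C bonded to C and to –OCH3 → ester (not ketone + ether).
  CH(NO2): –NO2 on an sp³ carbon → nitro (the N=O is not a carbonyl).
  CH(CN): pendant –C≡N: nitrile.
  CH(OCOCH3): pendant –OC(=O)CH3: an acyloxy group → ester.
  CH(OCH3): pendant –OCH3: C–O–C with sp³ C, no adjacent C=O → ether.
  CH(COCH3): pendant –COCH3: carbonyl C bonded to two carbons → ketone.
  CH(NO2): –NO2 on an sp³ carbon → nitro (the N=O is not a carbonyl).
  C6H5: –C6H5 phenyl ring → arene.

arene, ester, ether, ketone, nitrile, nitro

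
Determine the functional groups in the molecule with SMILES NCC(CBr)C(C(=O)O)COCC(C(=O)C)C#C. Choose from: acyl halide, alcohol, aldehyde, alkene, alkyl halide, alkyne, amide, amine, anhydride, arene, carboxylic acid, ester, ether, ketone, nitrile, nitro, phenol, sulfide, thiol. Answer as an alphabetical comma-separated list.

Taking each segment in turn:
  H2NCH2: –NH2 on an sp³ carbon with no adjacent C=O → amine.
  CH(CH2Br): pendant –CH2X: halogen on sp³ carbon → alkyl halide.
  CH(COOH): pendant –COOH: carbonyl C bonded to C and –OH → carboxylic acid.
  CH2OCH2: C–O–C with sp³ carbons on both sides and no adjacent C=O → ether.
  CH(COCH3): pendant –COCH3: carbonyl C bonded to two carbons → ketone.
  C≡CH: C≡C triple bond → alkyne.

alkyl halide, alkyne, amine, carboxylic acid, ether, ketone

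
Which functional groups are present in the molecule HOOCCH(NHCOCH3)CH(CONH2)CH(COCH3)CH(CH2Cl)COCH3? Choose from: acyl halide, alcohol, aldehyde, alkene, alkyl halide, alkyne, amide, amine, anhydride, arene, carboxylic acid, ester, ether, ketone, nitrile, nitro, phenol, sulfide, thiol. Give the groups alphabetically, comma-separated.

Reading the structure from left to right:
  HOOC: –COOH: carbonyl C bonded to –OH and C → carboxylic acid (the –OH is not a separate alcohol).
  CH(NHCOCH3): pendant –NHC(=O)CH3: N bonded to a carbonyl → amide (not amine).
  CH(CONH2): pendant –CONH2: carbonyl C bonded to C and N → amide.
  CH(COCH3): pendant –COCH3: carbonyl C bonded to two carbons → ketone.
  CH(CH2Cl): pendant –CH2X: halogen on sp³ carbon → alkyl halide.
  CO: –C(=O)– with carbon on both sides → ketone.

alkyl halide, amide, carboxylic acid, ketone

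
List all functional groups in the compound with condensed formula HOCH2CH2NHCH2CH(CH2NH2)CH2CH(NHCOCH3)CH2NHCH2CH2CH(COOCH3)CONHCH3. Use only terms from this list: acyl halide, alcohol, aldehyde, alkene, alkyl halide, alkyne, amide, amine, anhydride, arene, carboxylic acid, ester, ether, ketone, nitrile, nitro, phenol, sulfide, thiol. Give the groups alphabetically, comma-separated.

alcohol, amide, amine, ester

HO– on an sp³ carbon → alcohol.
C–N–C with sp³ carbons and no adjacent C=O → amine (secondary).
pendant –CH2NH2: N on sp³ C, no adjacent C=O → amine.
pendant –NHC(=O)CH3: N bonded to a carbonyl → amide (not amine).
C–N–C with sp³ carbons and no adjacent C=O → amine (secondary).
pendant –COOCH3: carbonyl C bonded to C and –OCH3 → ester.
–C(=O)NHCH3: carbonyl C bonded to C and to N → amide (the N is not an amine).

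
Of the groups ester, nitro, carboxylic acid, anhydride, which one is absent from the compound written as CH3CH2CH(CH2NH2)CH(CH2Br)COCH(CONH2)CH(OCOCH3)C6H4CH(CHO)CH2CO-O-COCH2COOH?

nitro

ester: present (CH(OCOCH3) — pendant –OC(=O)CH3: an acyloxy group → ester).
anhydride: present (CH2CO-O-COCH2 — two acyl groups sharing one oxygen, –C(=O)–O–C(=O)– → anhydride).
carboxylic acid: present (COOH — –COOH: carbonyl C bonded to –OH and C → carboxylic acid (the –OH is not a separate alcohol)).
nitro: no segment matches this pattern.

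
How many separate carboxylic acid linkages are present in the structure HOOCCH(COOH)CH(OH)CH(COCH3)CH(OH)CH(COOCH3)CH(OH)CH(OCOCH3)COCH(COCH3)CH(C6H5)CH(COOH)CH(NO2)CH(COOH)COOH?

5

–COOH: carbonyl C bonded to –OH and C → carboxylic acid (the –OH is not a separate alcohol).
pendant –COOH: carbonyl C bonded to C and –OH → carboxylic acid.
–OH on an sp³ carbon → alcohol (secondary).
pendant –COCH3: carbonyl C bonded to two carbons → ketone.
–OH on an sp³ carbon → alcohol (secondary).
pendant –COOCH3: carbonyl C bonded to C and –OCH3 → ester.
–OH on an sp³ carbon → alcohol (secondary).
pendant –OC(=O)CH3: an acyloxy group → ester.
–C(=O)– with carbon on both sides → ketone.
pendant –COCH3: carbonyl C bonded to two carbons → ketone.
pendant –C6H5: benzene ring → arene.
pendant –COOH: carbonyl C bonded to C and –OH → carboxylic acid.
–NO2 on an sp³ carbon → nitro (the N=O is not a carbonyl).
pendant –COOH: carbonyl C bonded to C and –OH → carboxylic acid.
–COOH: carbonyl C bonded to –OH and C → carboxylic acid (the –OH is not a separate alcohol).
Carboxylic acid appears at: HOOC, CH(COOH), CH(COOH), CH(COOH), COOH → 5.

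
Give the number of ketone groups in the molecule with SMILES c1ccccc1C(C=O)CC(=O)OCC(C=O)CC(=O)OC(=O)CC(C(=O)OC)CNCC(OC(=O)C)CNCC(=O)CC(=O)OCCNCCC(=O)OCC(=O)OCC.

Reading the structure from left to right:
  C6H5: C6H5– phenyl ring → arene.
  CH(CHO): pendant –CHO: carbonyl C bonded to C and H → aldehyde.
  CH2COOCH2: –C(=O)–O–C with C on the carbonyl side → ester.
  CH(CHO): pendant –CHO: carbonyl C bonded to C and H → aldehyde.
  CH2CO-O-COCH2: two acyl groups sharing one oxygen, –C(=O)–O–C(=O)– → anhydride.
  CH(COOCH3): pendant –COOCH3: carbonyl C bonded to C and –OCH3 → ester.
  CH2NHCH2: C–N–C with sp³ carbons and no adjacent C=O → amine (secondary).
  CH(OCOCH3): pendant –OC(=O)CH3: an acyloxy group → ester.
  CH2NHCH2: C–N–C with sp³ carbons and no adjacent C=O → amine (secondary).
  CO: –C(=O)– with carbon on both sides → ketone.
  CH2COOCH2: –C(=O)–O–C with C on the carbonyl side → ester.
  CH2NHCH2: C–N–C with sp³ carbons and no adjacent C=O → amine (secondary).
  CH2COOCH2: –C(=O)–O–C with C on the carbonyl side → ester.
  COOCH2CH3: –C(=O)OCH2CH3: carbonyl C bonded to C and to –OEt → ester.
Ketone appears at: CO → 1.

1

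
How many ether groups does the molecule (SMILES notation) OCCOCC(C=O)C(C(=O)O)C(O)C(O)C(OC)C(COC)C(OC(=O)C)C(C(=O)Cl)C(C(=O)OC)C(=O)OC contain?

3

Taking each segment in turn:
  HOCH2: HO– on an sp³ carbon → alcohol.
  CH2OCH2: C–O–C with sp³ carbons on both sides and no adjacent C=O → ether.
  CH(CHO): pendant –CHO: carbonyl C bonded to C and H → aldehyde.
  CH(COOH): pendant –COOH: carbonyl C bonded to C and –OH → carboxylic acid.
  CH(OH): –OH on an sp³ carbon → alcohol (secondary).
  CH(OH): –OH on an sp³ carbon → alcohol (secondary).
  CH(OCH3): pendant –OCH3: C–O–C with sp³ C, no adjacent C=O → ether.
  CH(CH2OCH3): pendant –CH2OCH3: C–O–C linkage → ether.
  CH(OCOCH3): pendant –OC(=O)CH3: an acyloxy group → ester.
  CH(COCl): pendant –C(=O)X: carbonyl C bonded to C and halogen → acyl halide.
  CH(COOCH3): pendant –COOCH3: carbonyl C bonded to C and –OCH3 → ester.
  COOCH3: –C(=O)OCH3: carbonyl C bonded to C and to –OCH3 → ester (not ketone + ether).
Ether appears at: CH2OCH2, CH(OCH3), CH(CH2OCH3) → 3.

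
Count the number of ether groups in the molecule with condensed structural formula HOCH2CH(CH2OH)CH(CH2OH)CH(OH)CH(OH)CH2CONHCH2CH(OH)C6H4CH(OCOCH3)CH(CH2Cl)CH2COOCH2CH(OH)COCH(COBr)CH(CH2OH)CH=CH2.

HO– on an sp³ carbon → alcohol.
pendant –CH2OH on an sp³ backbone C → alcohol.
pendant –CH2OH on an sp³ backbone C → alcohol.
–OH on an sp³ carbon → alcohol (secondary).
–OH on an sp³ carbon → alcohol (secondary).
–C(=O)–N– linkage → amide (the N is not an amine).
–OH on an sp³ carbon → alcohol (secondary).
para-disubstituted benzene ring → arene.
pendant –OC(=O)CH3: an acyloxy group → ester.
pendant –CH2X: halogen on sp³ carbon → alkyl halide.
–C(=O)–O–C with C on the carbonyl side → ester.
–OH on an sp³ carbon → alcohol (secondary).
–C(=O)– with carbon on both sides → ketone.
pendant –C(=O)X: carbonyl C bonded to C and halogen → acyl halide.
pendant –CH2OH on an sp³ backbone C → alcohol.
C=C double bond → alkene.
No segment is a ether: HOCH2 is alcohol, not ether; CH(CH2OH) is alcohol, not ether; CH(CH2OH) is alcohol, not ether. → 0.

0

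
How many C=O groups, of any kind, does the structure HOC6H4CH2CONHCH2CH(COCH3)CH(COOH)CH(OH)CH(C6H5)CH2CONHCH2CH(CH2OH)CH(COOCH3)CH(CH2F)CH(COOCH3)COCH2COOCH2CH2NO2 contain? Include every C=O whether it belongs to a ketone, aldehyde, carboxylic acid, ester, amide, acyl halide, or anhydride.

8

CH2CONHCH2: amide, 1 C=O (running total 1).
CH(COCH3): ketone, 1 C=O (running total 2).
CH(COOH): carboxylic acid, 1 C=O (running total 3).
CH2CONHCH2: amide, 1 C=O (running total 4).
CH(COOCH3): ester, 1 C=O (running total 5).
CH(COOCH3): ester, 1 C=O (running total 6).
CO: ketone, 1 C=O (running total 7).
CH2COOCH2: ester, 1 C=O (running total 8).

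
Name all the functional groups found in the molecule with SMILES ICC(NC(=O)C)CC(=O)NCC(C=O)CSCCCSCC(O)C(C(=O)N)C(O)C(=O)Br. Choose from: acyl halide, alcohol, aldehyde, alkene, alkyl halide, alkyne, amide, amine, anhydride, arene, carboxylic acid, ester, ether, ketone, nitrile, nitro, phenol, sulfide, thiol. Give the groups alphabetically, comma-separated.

Working along the chain:
  ICH2: halogen on an sp³ carbon → alkyl halide.
  CH(NHCOCH3): pendant –NHC(=O)CH3: N bonded to a carbonyl → amide (not amine).
  CH2CONHCH2: –C(=O)–N– linkage → amide (the N is not an amine).
  CH(CHO): pendant –CHO: carbonyl C bonded to C and H → aldehyde.
  CH2SCH2: C–S–C linkage → sulfide (thioether).
  CH2SCH2: C–S–C linkage → sulfide (thioether).
  CH(OH): –OH on an sp³ carbon → alcohol (secondary).
  CH(CONH2): pendant –CONH2: carbonyl C bonded to C and N → amide.
  CH(OH): –OH on an sp³ carbon → alcohol (secondary).
  COBr: –C(=O)Br: carbonyl C bonded to C and to a halogen → acyl halide (not alkyl halide).

acyl halide, alcohol, aldehyde, alkyl halide, amide, sulfide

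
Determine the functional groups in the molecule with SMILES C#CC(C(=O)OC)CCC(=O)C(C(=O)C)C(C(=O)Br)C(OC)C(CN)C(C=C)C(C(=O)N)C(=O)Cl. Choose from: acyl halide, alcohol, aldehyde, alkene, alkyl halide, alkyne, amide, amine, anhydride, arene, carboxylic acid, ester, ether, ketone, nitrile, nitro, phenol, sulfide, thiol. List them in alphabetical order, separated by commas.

acyl halide, alkene, alkyne, amide, amine, ester, ether, ketone

C≡C triple bond → alkyne.
pendant –COOCH3: carbonyl C bonded to C and –OCH3 → ester.
–C(=O)– with carbon on both sides → ketone.
pendant –COCH3: carbonyl C bonded to two carbons → ketone.
pendant –C(=O)X: carbonyl C bonded to C and halogen → acyl halide.
pendant –OCH3: C–O–C with sp³ C, no adjacent C=O → ether.
pendant –CH2NH2: N on sp³ C, no adjacent C=O → amine.
pendant –CH=CH2: C=C double bond → alkene.
pendant –CONH2: carbonyl C bonded to C and N → amide.
–C(=O)Cl: carbonyl C bonded to C and to a halogen → acyl halide (not alkyl halide).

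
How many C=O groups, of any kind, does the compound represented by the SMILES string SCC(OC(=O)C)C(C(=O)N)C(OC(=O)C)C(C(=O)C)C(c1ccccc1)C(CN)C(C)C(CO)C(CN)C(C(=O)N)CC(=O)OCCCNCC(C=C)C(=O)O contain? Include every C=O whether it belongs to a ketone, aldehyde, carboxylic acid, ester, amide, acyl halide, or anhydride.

7

CH(OCOCH3): ester, 1 C=O (running total 1).
CH(CONH2): amide, 1 C=O (running total 2).
CH(OCOCH3): ester, 1 C=O (running total 3).
CH(COCH3): ketone, 1 C=O (running total 4).
CH(CONH2): amide, 1 C=O (running total 5).
CH2COOCH2: ester, 1 C=O (running total 6).
COOH: carboxylic acid, 1 C=O (running total 7).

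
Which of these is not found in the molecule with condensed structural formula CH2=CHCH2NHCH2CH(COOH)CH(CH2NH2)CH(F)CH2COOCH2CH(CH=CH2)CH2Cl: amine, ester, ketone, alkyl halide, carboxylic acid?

ketone

alkyl halide: present (CH(F) — halogen on an sp³ carbon → alkyl halide).
ester: present (CH2COOCH2 — –C(=O)–O–C with C on the carbonyl side → ester).
amine: present (CH2NHCH2 — C–N–C with sp³ carbons and no adjacent C=O → amine (secondary)).
carboxylic acid: present (CH(COOH) — pendant –COOH: carbonyl C bonded to C and –OH → carboxylic acid).
ketone: absent. In CH2COOCH2, the C=O is bonded to an –O–C group, which defines an ester, not a ketone. In CH(COOH), the C=O bears an –OH, making it a carboxylic acid rather than a ketone.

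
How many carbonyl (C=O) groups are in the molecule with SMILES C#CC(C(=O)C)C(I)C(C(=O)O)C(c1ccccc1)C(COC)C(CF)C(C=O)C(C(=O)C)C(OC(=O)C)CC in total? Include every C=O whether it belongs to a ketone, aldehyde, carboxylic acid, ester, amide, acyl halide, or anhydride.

5

CH(COCH3): ketone, 1 C=O (running total 1).
CH(COOH): carboxylic acid, 1 C=O (running total 2).
CH(CHO): aldehyde, 1 C=O (running total 3).
CH(COCH3): ketone, 1 C=O (running total 4).
CH(OCOCH3): ester, 1 C=O (running total 5).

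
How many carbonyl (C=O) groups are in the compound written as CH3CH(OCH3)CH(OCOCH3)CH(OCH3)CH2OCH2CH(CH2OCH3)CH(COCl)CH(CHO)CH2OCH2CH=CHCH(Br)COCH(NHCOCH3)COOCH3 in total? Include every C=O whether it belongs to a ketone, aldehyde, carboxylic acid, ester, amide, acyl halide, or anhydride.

CH(OCOCH3): ester, 1 C=O (running total 1).
CH(COCl): acyl halide, 1 C=O (running total 2).
CH(CHO): aldehyde, 1 C=O (running total 3).
CO: ketone, 1 C=O (running total 4).
CH(NHCOCH3): amide, 1 C=O (running total 5).
COOCH3: ester, 1 C=O (running total 6).

6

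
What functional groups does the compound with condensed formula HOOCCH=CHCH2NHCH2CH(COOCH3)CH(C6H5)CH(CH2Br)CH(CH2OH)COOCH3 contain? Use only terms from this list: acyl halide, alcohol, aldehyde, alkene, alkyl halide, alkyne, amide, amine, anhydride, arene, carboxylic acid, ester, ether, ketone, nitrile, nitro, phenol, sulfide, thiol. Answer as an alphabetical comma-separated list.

Taking each segment in turn:
  HOOC: –COOH: carbonyl C bonded to –OH and C → carboxylic acid (the –OH is not a separate alcohol).
  CH=CH: C=C double bond → alkene.
  CH2NHCH2: C–N–C with sp³ carbons and no adjacent C=O → amine (secondary).
  CH(COOCH3): pendant –COOCH3: carbonyl C bonded to C and –OCH3 → ester.
  CH(C6H5): pendant –C6H5: benzene ring → arene.
  CH(CH2Br): pendant –CH2X: halogen on sp³ carbon → alkyl halide.
  CH(CH2OH): pendant –CH2OH on an sp³ backbone C → alcohol.
  COOCH3: –C(=O)OCH3: carbonyl C bonded to C and to –OCH3 → ester (not ketone + ether).

alcohol, alkene, alkyl halide, amine, arene, carboxylic acid, ester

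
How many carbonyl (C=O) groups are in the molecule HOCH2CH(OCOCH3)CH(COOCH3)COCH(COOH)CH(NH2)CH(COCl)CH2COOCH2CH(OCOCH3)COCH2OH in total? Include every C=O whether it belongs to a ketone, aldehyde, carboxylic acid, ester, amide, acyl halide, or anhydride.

8

CH(OCOCH3): ester, 1 C=O (running total 1).
CH(COOCH3): ester, 1 C=O (running total 2).
CO: ketone, 1 C=O (running total 3).
CH(COOH): carboxylic acid, 1 C=O (running total 4).
CH(COCl): acyl halide, 1 C=O (running total 5).
CH2COOCH2: ester, 1 C=O (running total 6).
CH(OCOCH3): ester, 1 C=O (running total 7).
CO: ketone, 1 C=O (running total 8).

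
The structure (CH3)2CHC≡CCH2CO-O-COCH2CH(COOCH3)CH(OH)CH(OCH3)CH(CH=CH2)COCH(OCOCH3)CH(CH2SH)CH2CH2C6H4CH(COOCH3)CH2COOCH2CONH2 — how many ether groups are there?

C≡C triple bond → alkyne.
two acyl groups sharing one oxygen, –C(=O)–O–C(=O)– → anhydride.
pendant –COOCH3: carbonyl C bonded to C and –OCH3 → ester.
–OH on an sp³ carbon → alcohol (secondary).
pendant –OCH3: C–O–C with sp³ C, no adjacent C=O → ether.
pendant –CH=CH2: C=C double bond → alkene.
–C(=O)– with carbon on both sides → ketone.
pendant –OC(=O)CH3: an acyloxy group → ester.
pendant –CH2SH → thiol.
para-disubstituted benzene ring → arene.
pendant –COOCH3: carbonyl C bonded to C and –OCH3 → ester.
–C(=O)–O–C with C on the carbonyl side → ester.
–C(=O)NH2: carbonyl C bonded to C and to N → amide (the N is not a separate amine).
Ether appears at: CH(OCH3) → 1.

1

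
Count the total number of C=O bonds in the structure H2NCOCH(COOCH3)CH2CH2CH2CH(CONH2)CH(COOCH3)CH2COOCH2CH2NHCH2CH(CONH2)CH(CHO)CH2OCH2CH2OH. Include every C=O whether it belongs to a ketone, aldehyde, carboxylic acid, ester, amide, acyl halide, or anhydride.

7

H2NCO: amide, 1 C=O (running total 1).
CH(COOCH3): ester, 1 C=O (running total 2).
CH(CONH2): amide, 1 C=O (running total 3).
CH(COOCH3): ester, 1 C=O (running total 4).
CH2COOCH2: ester, 1 C=O (running total 5).
CH(CONH2): amide, 1 C=O (running total 6).
CH(CHO): aldehyde, 1 C=O (running total 7).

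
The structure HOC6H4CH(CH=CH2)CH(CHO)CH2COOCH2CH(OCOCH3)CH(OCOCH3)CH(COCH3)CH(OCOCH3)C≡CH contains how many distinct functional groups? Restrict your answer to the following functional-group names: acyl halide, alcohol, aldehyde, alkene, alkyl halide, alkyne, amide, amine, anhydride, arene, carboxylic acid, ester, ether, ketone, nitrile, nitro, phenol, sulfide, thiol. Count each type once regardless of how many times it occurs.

7

Reading the structure from left to right:
  HOC6H4: –OH attached directly to an aromatic ring → phenol (not alcohol); the ring itself is an arene.
  CH(CH=CH2): pendant –CH=CH2: C=C double bond → alkene.
  CH(CHO): pendant –CHO: carbonyl C bonded to C and H → aldehyde.
  CH2COOCH2: –C(=O)–O–C with C on the carbonyl side → ester.
  CH(OCOCH3): pendant –OC(=O)CH3: an acyloxy group → ester.
  CH(OCOCH3): pendant –OC(=O)CH3: an acyloxy group → ester.
  CH(COCH3): pendant –COCH3: carbonyl C bonded to two carbons → ketone.
  CH(OCOCH3): pendant –OC(=O)CH3: an acyloxy group → ester.
  C≡CH: C≡C triple bond → alkyne.
Distinct types present: aldehyde, alkene, alkyne, arene, ester, ketone, phenol.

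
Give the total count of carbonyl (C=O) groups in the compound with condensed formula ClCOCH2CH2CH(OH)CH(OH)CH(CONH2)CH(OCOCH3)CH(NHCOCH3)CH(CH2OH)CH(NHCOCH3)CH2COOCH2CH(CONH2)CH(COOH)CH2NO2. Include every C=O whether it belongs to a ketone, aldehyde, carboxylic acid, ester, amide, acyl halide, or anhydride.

8

ClCO: acyl halide, 1 C=O (running total 1).
CH(CONH2): amide, 1 C=O (running total 2).
CH(OCOCH3): ester, 1 C=O (running total 3).
CH(NHCOCH3): amide, 1 C=O (running total 4).
CH(NHCOCH3): amide, 1 C=O (running total 5).
CH2COOCH2: ester, 1 C=O (running total 6).
CH(CONH2): amide, 1 C=O (running total 7).
CH(COOH): carboxylic acid, 1 C=O (running total 8).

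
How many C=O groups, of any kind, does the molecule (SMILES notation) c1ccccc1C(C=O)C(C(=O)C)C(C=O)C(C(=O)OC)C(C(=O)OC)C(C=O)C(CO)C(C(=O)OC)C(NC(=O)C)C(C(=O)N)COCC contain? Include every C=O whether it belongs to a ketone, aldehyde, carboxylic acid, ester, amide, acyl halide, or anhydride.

9

CH(CHO): aldehyde, 1 C=O (running total 1).
CH(COCH3): ketone, 1 C=O (running total 2).
CH(CHO): aldehyde, 1 C=O (running total 3).
CH(COOCH3): ester, 1 C=O (running total 4).
CH(COOCH3): ester, 1 C=O (running total 5).
CH(CHO): aldehyde, 1 C=O (running total 6).
CH(COOCH3): ester, 1 C=O (running total 7).
CH(NHCOCH3): amide, 1 C=O (running total 8).
CH(CONH2): amide, 1 C=O (running total 9).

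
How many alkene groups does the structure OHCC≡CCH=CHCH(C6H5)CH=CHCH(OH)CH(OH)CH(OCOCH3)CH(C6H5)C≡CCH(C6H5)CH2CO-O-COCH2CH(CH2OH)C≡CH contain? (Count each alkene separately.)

Reading the structure from left to right:
  OHC: terminal –CHO: carbonyl C bonded to H and C → aldehyde.
  C≡C: C≡C triple bond → alkyne.
  CH=CH: C=C double bond → alkene.
  CH(C6H5): pendant –C6H5: benzene ring → arene.
  CH=CH: C=C double bond → alkene.
  CH(OH): –OH on an sp³ carbon → alcohol (secondary).
  CH(OH): –OH on an sp³ carbon → alcohol (secondary).
  CH(OCOCH3): pendant –OC(=O)CH3: an acyloxy group → ester.
  CH(C6H5): pendant –C6H5: benzene ring → arene.
  C≡C: C≡C triple bond → alkyne.
  CH(C6H5): pendant –C6H5: benzene ring → arene.
  CH2CO-O-COCH2: two acyl groups sharing one oxygen, –C(=O)–O–C(=O)– → anhydride.
  CH(CH2OH): pendant –CH2OH on an sp³ backbone C → alcohol.
  C≡CH: C≡C triple bond → alkyne.
Alkene appears at: CH=CH, CH=CH → 2.

2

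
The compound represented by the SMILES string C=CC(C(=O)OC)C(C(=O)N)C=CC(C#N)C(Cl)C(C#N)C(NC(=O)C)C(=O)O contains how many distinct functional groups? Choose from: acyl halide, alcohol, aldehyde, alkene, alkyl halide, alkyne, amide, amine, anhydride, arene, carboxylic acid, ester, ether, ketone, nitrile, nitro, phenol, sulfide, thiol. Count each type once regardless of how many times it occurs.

6

Taking each segment in turn:
  CH2=CH: C=C double bond → alkene.
  CH(COOCH3): pendant –COOCH3: carbonyl C bonded to C and –OCH3 → ester.
  CH(CONH2): pendant –CONH2: carbonyl C bonded to C and N → amide.
  CH=CH: C=C double bond → alkene.
  CH(CN): pendant –C≡N: nitrile.
  CH(Cl): halogen on an sp³ carbon → alkyl halide.
  CH(CN): pendant –C≡N: nitrile.
  CH(NHCOCH3): pendant –NHC(=O)CH3: N bonded to a carbonyl → amide (not amine).
  COOH: –COOH: carbonyl C bonded to –OH and C → carboxylic acid (the –OH is not a separate alcohol).
Distinct types present: alkene, alkyl halide, amide, carboxylic acid, ester, nitrile.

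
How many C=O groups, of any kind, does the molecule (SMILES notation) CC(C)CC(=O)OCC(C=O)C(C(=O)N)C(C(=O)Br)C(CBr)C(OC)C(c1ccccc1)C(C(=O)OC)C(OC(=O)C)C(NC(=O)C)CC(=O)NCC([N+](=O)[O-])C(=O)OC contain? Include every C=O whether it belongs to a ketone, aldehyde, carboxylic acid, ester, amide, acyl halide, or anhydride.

9

CH2COOCH2: ester, 1 C=O (running total 1).
CH(CHO): aldehyde, 1 C=O (running total 2).
CH(CONH2): amide, 1 C=O (running total 3).
CH(COBr): acyl halide, 1 C=O (running total 4).
CH(COOCH3): ester, 1 C=O (running total 5).
CH(OCOCH3): ester, 1 C=O (running total 6).
CH(NHCOCH3): amide, 1 C=O (running total 7).
CH2CONHCH2: amide, 1 C=O (running total 8).
COOCH3: ester, 1 C=O (running total 9).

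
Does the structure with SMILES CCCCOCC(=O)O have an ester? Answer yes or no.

Reading the structure from left to right:
  CH2OCH2: C–O–C with sp³ carbons on both sides and no adjacent C=O → ether.
  COOH: –COOH: carbonyl C bonded to –OH and C → carboxylic acid (the –OH is not a separate alcohol).
The groups actually present are: carboxylic acid, ether.

no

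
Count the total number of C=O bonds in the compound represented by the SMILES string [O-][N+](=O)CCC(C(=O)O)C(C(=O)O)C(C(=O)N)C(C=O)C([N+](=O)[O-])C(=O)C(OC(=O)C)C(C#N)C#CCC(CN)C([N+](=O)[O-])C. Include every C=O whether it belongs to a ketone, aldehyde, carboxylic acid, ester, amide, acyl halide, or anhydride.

6

CH(COOH): carboxylic acid, 1 C=O (running total 1).
CH(COOH): carboxylic acid, 1 C=O (running total 2).
CH(CONH2): amide, 1 C=O (running total 3).
CH(CHO): aldehyde, 1 C=O (running total 4).
CO: ketone, 1 C=O (running total 5).
CH(OCOCH3): ester, 1 C=O (running total 6).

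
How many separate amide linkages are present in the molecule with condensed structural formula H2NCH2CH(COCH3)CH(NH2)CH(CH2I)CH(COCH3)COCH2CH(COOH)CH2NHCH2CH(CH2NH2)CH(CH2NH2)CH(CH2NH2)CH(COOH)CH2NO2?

–NH2 on an sp³ carbon with no adjacent C=O → amine.
pendant –COCH3: carbonyl C bonded to two carbons → ketone.
–NH2 on an sp³ carbon with no adjacent C=O → amine.
pendant –CH2X: halogen on sp³ carbon → alkyl halide.
pendant –COCH3: carbonyl C bonded to two carbons → ketone.
–C(=O)– with carbon on both sides → ketone.
pendant –COOH: carbonyl C bonded to C and –OH → carboxylic acid.
C–N–C with sp³ carbons and no adjacent C=O → amine (secondary).
pendant –CH2NH2: N on sp³ C, no adjacent C=O → amine.
pendant –CH2NH2: N on sp³ C, no adjacent C=O → amine.
pendant –CH2NH2: N on sp³ C, no adjacent C=O → amine.
pendant –COOH: carbonyl C bonded to C and –OH → carboxylic acid.
–NO2 on carbon → nitro group.
No segment is a amide: H2NCH2 is amine, not amide; CH(NH2) is amine, not amide; CH2NHCH2 is amine, not amide. → 0.

0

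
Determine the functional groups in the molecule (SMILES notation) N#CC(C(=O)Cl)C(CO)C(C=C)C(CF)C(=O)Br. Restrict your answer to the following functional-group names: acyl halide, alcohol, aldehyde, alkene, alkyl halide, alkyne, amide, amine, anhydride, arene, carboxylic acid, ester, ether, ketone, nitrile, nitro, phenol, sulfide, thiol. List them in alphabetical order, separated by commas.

N≡C–: carbon triple-bonded to nitrogen → nitrile.
pendant –C(=O)X: carbonyl C bonded to C and halogen → acyl halide.
pendant –CH2OH on an sp³ backbone C → alcohol.
pendant –CH=CH2: C=C double bond → alkene.
pendant –CH2X: halogen on sp³ carbon → alkyl halide.
–C(=O)Br: carbonyl C bonded to C and to a halogen → acyl halide (not alkyl halide).

acyl halide, alcohol, alkene, alkyl halide, nitrile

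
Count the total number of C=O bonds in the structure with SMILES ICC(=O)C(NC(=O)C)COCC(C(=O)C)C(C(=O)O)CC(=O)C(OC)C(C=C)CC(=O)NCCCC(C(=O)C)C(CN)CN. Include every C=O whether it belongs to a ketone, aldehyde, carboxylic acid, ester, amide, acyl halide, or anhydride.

7

CO: ketone, 1 C=O (running total 1).
CH(NHCOCH3): amide, 1 C=O (running total 2).
CH(COCH3): ketone, 1 C=O (running total 3).
CH(COOH): carboxylic acid, 1 C=O (running total 4).
CO: ketone, 1 C=O (running total 5).
CH2CONHCH2: amide, 1 C=O (running total 6).
CH(COCH3): ketone, 1 C=O (running total 7).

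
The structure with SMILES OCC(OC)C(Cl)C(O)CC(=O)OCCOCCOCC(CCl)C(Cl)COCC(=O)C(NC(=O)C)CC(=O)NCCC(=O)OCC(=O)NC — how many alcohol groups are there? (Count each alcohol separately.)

2

Working along the chain:
  HOCH2: HO– on an sp³ carbon → alcohol.
  CH(OCH3): pendant –OCH3: C–O–C with sp³ C, no adjacent C=O → ether.
  CH(Cl): halogen on an sp³ carbon → alkyl halide.
  CH(OH): –OH on an sp³ carbon → alcohol (secondary).
  CH2COOCH2: –C(=O)–O–C with C on the carbonyl side → ester.
  CH2OCH2: C–O–C with sp³ carbons on both sides and no adjacent C=O → ether.
  CH2OCH2: C–O–C with sp³ carbons on both sides and no adjacent C=O → ether.
  CH(CH2Cl): pendant –CH2X: halogen on sp³ carbon → alkyl halide.
  CH(Cl): halogen on an sp³ carbon → alkyl halide.
  CH2OCH2: C–O–C with sp³ carbons on both sides and no adjacent C=O → ether.
  CO: –C(=O)– with carbon on both sides → ketone.
  CH(NHCOCH3): pendant –NHC(=O)CH3: N bonded to a carbonyl → amide (not amine).
  CH2CONHCH2: –C(=O)–N– linkage → amide (the N is not an amine).
  CH2COOCH2: –C(=O)–O–C with C on the carbonyl side → ester.
  CONHCH3: –C(=O)NHCH3: carbonyl C bonded to C and to N → amide (the N is not an amine).
Alcohol appears at: HOCH2, CH(OH) → 2.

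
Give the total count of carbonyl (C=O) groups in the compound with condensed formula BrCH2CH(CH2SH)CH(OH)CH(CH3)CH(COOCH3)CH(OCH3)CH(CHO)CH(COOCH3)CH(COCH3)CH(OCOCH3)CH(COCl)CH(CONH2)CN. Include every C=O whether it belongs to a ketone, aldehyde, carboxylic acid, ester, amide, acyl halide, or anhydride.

CH(COOCH3): ester, 1 C=O (running total 1).
CH(CHO): aldehyde, 1 C=O (running total 2).
CH(COOCH3): ester, 1 C=O (running total 3).
CH(COCH3): ketone, 1 C=O (running total 4).
CH(OCOCH3): ester, 1 C=O (running total 5).
CH(COCl): acyl halide, 1 C=O (running total 6).
CH(CONH2): amide, 1 C=O (running total 7).

7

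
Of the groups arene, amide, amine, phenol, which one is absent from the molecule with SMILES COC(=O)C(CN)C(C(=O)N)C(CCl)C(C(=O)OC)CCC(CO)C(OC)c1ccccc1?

phenol

arene: present (C6H5 — –C6H5 phenyl ring → arene).
amide: present (CH(CONH2) — pendant –CONH2: carbonyl C bonded to C and N → amide).
amine: present (CH(CH2NH2) — pendant –CH2NH2: N on sp³ C, no adjacent C=O → amine).
phenol: absent. In CH(CH2OH), the –OH is on an sp³ carbon, not on an aromatic ring, so it is an alcohol.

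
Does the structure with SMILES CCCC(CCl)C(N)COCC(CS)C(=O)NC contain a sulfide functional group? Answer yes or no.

no

Taking each segment in turn:
  CH(CH2Cl): pendant –CH2X: halogen on sp³ carbon → alkyl halide.
  CH(NH2): –NH2 on an sp³ carbon with no adjacent C=O → amine.
  CH2OCH2: C–O–C with sp³ carbons on both sides and no adjacent C=O → ether.
  CH(CH2SH): pendant –CH2SH → thiol.
  CONHCH3: –C(=O)NHCH3: carbonyl C bonded to C and to N → amide (the N is not an amine).
The groups actually present are: alkyl halide, amide, amine, ether, thiol.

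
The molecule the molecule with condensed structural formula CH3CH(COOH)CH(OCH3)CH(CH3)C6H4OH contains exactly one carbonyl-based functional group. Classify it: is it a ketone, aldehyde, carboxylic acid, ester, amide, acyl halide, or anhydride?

The carbonyl is in the CH(COOH) segment: pendant –COOH: carbonyl C bonded to C and –OH → carboxylic acid.

carboxylic acid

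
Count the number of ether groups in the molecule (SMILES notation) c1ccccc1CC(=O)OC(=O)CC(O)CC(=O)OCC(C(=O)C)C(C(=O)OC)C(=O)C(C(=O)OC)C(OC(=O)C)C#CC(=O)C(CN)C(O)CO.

Working along the chain:
  C6H5: C6H5– phenyl ring → arene.
  CH2CO-O-COCH2: two acyl groups sharing one oxygen, –C(=O)–O–C(=O)– → anhydride.
  CH(OH): –OH on an sp³ carbon → alcohol (secondary).
  CH2COOCH2: –C(=O)–O–C with C on the carbonyl side → ester.
  CH(COCH3): pendant –COCH3: carbonyl C bonded to two carbons → ketone.
  CH(COOCH3): pendant –COOCH3: carbonyl C bonded to C and –OCH3 → ester.
  CO: –C(=O)– with carbon on both sides → ketone.
  CH(COOCH3): pendant –COOCH3: carbonyl C bonded to C and –OCH3 → ester.
  CH(OCOCH3): pendant –OC(=O)CH3: an acyloxy group → ester.
  C≡C: C≡C triple bond → alkyne.
  CO: –C(=O)– with carbon on both sides → ketone.
  CH(CH2NH2): pendant –CH2NH2: N on sp³ C, no adjacent C=O → amine.
  CH(OH): –OH on an sp³ carbon → alcohol (secondary).
  CH2OH: –OH on an sp³ carbon → alcohol.
No segment is a ether: CH2CO-O-COCH2 is anhydride, not ether; CH(OH) is alcohol, not ether; CH2COOCH2 is ester, not ether. → 0.

0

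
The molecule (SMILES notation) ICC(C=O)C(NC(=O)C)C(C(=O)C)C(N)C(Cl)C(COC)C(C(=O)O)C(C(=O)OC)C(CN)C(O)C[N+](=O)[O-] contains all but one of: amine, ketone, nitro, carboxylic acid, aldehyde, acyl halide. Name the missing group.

ketone: present (CH(COCH3) — pendant –COCH3: carbonyl C bonded to two carbons → ketone).
nitro: present (CH2NO2 — –NO2 on carbon → nitro group).
amine: present (CH(NH2) — –NH2 on an sp³ carbon with no adjacent C=O → amine).
aldehyde: present (CH(CHO) — pendant –CHO: carbonyl C bonded to C and H → aldehyde).
carboxylic acid: present (CH(COOH) — pendant –COOH: carbonyl C bonded to C and –OH → carboxylic acid).
acyl halide: no segment matches this pattern.

acyl halide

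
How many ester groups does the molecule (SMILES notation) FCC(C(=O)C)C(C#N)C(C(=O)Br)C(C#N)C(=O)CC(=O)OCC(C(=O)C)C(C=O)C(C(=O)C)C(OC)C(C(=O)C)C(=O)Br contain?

halogen on an sp³ carbon → alkyl halide.
pendant –COCH3: carbonyl C bonded to two carbons → ketone.
pendant –C≡N: nitrile.
pendant –C(=O)X: carbonyl C bonded to C and halogen → acyl halide.
pendant –C≡N: nitrile.
–C(=O)– with carbon on both sides → ketone.
–C(=O)–O–C with C on the carbonyl side → ester.
pendant –COCH3: carbonyl C bonded to two carbons → ketone.
pendant –CHO: carbonyl C bonded to C and H → aldehyde.
pendant –COCH3: carbonyl C bonded to two carbons → ketone.
pendant –OCH3: C–O–C with sp³ C, no adjacent C=O → ether.
pendant –COCH3: carbonyl C bonded to two carbons → ketone.
–C(=O)Br: carbonyl C bonded to C and to a halogen → acyl halide (not alkyl halide).
Ester appears at: CH2COOCH2 → 1.

1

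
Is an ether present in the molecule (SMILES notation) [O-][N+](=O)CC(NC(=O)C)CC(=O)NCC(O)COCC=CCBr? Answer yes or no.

–NO2 on carbon → nitro group.
pendant –NHC(=O)CH3: N bonded to a carbonyl → amide (not amine).
–C(=O)–N– linkage → amide (the N is not an amine).
–OH on an sp³ carbon → alcohol (secondary).
C–O–C with sp³ carbons on both sides and no adjacent C=O → ether.
C=C double bond → alkene.
halogen on an sp³ carbon → alkyl halide.
The CH2OCH2 segment supplies the ether: C–O–C with sp³ carbons on both sides and no adjacent C=O → ether.

yes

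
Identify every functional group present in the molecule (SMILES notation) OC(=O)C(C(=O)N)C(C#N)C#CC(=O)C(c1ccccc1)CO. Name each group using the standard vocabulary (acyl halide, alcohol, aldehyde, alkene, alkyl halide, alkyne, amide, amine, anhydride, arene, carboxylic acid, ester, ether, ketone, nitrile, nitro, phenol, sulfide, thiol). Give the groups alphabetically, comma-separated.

Taking each segment in turn:
  HOOC: –COOH: carbonyl C bonded to –OH and C → carboxylic acid (the –OH is not a separate alcohol).
  CH(CONH2): pendant –CONH2: carbonyl C bonded to C and N → amide.
  CH(CN): pendant –C≡N: nitrile.
  C≡C: C≡C triple bond → alkyne.
  CO: –C(=O)– with carbon on both sides → ketone.
  CH(C6H5): pendant –C6H5: benzene ring → arene.
  CH2OH: –OH on an sp³ carbon → alcohol.

alcohol, alkyne, amide, arene, carboxylic acid, ketone, nitrile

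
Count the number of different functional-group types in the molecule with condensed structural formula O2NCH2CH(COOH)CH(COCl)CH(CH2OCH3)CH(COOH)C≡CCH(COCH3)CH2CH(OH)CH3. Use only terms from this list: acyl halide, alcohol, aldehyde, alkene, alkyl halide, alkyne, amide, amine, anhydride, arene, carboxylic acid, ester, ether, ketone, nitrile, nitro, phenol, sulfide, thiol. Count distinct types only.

7

Reading the structure from left to right:
  O2NCH2: –NO2 on carbon → nitro group.
  CH(COOH): pendant –COOH: carbonyl C bonded to C and –OH → carboxylic acid.
  CH(COCl): pendant –C(=O)X: carbonyl C bonded to C and halogen → acyl halide.
  CH(CH2OCH3): pendant –CH2OCH3: C–O–C linkage → ether.
  CH(COOH): pendant –COOH: carbonyl C bonded to C and –OH → carboxylic acid.
  C≡C: C≡C triple bond → alkyne.
  CH(COCH3): pendant –COCH3: carbonyl C bonded to two carbons → ketone.
  CH(OH): –OH on an sp³ carbon → alcohol (secondary).
Distinct types present: acyl halide, alcohol, alkyne, carboxylic acid, ether, ketone, nitro.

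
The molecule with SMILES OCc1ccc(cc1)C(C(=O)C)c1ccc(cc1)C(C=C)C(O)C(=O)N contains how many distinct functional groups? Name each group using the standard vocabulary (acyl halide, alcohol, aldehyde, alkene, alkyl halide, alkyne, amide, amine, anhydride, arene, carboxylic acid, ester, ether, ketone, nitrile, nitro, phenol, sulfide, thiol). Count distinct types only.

Reading the structure from left to right:
  HOCH2: HO– on an sp³ carbon → alcohol.
  C6H4: para-disubstituted benzene ring → arene.
  CH(COCH3): pendant –COCH3: carbonyl C bonded to two carbons → ketone.
  C6H4: para-disubstituted benzene ring → arene.
  CH(CH=CH2): pendant –CH=CH2: C=C double bond → alkene.
  CH(OH): –OH on an sp³ carbon → alcohol (secondary).
  CONH2: –C(=O)NH2: carbonyl C bonded to C and to N → amide (the N is not a separate amine).
Distinct types present: alcohol, alkene, amide, arene, ketone.

5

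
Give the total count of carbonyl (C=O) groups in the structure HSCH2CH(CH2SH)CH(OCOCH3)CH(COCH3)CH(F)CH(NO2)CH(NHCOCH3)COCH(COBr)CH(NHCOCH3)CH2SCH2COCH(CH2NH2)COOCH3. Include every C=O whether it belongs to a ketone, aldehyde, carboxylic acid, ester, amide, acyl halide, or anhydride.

8

CH(OCOCH3): ester, 1 C=O (running total 1).
CH(COCH3): ketone, 1 C=O (running total 2).
CH(NHCOCH3): amide, 1 C=O (running total 3).
CO: ketone, 1 C=O (running total 4).
CH(COBr): acyl halide, 1 C=O (running total 5).
CH(NHCOCH3): amide, 1 C=O (running total 6).
CO: ketone, 1 C=O (running total 7).
COOCH3: ester, 1 C=O (running total 8).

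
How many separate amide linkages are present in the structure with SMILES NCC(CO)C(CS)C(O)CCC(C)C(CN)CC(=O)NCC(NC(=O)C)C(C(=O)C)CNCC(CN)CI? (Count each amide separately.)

2

Working along the chain:
  H2NCH2: –NH2 on an sp³ carbon with no adjacent C=O → amine.
  CH(CH2OH): pendant –CH2OH on an sp³ backbone C → alcohol.
  CH(CH2SH): pendant –CH2SH → thiol.
  CH(OH): –OH on an sp³ carbon → alcohol (secondary).
  CH(CH2NH2): pendant –CH2NH2: N on sp³ C, no adjacent C=O → amine.
  CH2CONHCH2: –C(=O)–N– linkage → amide (the N is not an amine).
  CH(NHCOCH3): pendant –NHC(=O)CH3: N bonded to a carbonyl → amide (not amine).
  CH(COCH3): pendant –COCH3: carbonyl C bonded to two carbons → ketone.
  CH2NHCH2: C–N–C with sp³ carbons and no adjacent C=O → amine (secondary).
  CH(CH2NH2): pendant –CH2NH2: N on sp³ C, no adjacent C=O → amine.
  CH2I: halogen on an sp³ carbon → alkyl halide.
Amide appears at: CH2CONHCH2, CH(NHCOCH3) → 2.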